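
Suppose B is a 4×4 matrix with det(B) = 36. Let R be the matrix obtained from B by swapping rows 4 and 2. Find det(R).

-36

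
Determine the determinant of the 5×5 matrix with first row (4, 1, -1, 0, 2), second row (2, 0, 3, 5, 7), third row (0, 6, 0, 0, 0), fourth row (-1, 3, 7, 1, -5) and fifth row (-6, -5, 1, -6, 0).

9936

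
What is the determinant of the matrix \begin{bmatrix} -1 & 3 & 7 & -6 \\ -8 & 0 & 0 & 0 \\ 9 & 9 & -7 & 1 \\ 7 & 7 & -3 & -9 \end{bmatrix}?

Expand along row 2 (it has 3 zeros):
  − (-8) · M_21   where M_21 = det([3 7 -6; 9 -7 1; 7 -3 -9]) = 682
det = (-1)·(-8)·(682) = 5456

5456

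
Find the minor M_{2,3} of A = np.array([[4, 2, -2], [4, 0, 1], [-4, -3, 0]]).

Delete row 2 and column 3; the remaining 2×2 submatrix is [4 2; -4 -3].
Its determinant is 4·(-3) − 2·(-4) = -4.

-4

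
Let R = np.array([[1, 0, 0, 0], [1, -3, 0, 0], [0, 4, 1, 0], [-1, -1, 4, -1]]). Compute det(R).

The determinant is 3.

R is lower triangular, so det(R) is the product of the diagonal entries:
det = (1) · (-3) · (1) · (-1) = 3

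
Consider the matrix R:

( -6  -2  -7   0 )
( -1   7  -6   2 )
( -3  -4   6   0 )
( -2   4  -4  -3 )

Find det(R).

|R| = 1465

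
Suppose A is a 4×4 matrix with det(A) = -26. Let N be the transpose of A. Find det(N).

det(Aᵀ) = det(A).
det(N) = (1)·(-26) = -26

The determinant is -26.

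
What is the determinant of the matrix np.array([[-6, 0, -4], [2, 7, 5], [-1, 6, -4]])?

The determinant is 272.

Expand along column 2:
  + 7 · |-6 -4; -1 -4| = 7·(24 − 4) = 140
  − 6 · |-6 -4; 2 5| = −6·(-30 − (-8)) = 132
Sum: (140) + (132) = 272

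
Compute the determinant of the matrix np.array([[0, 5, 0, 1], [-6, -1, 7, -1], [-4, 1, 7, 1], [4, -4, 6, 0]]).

Expand along row 1 (it has 2 zeros):
  − (5) · M_12   where M_12 = det([-6 7 -1; -4 7 1; 4 6 0]) = 116
  − (1) · M_14   where M_14 = det([-6 -1 7; -4 1 7; 4 -4 6]) = -172
det = (-1)·(5)·(116) + (-1)·(1)·(-172) = -408

The determinant is -408.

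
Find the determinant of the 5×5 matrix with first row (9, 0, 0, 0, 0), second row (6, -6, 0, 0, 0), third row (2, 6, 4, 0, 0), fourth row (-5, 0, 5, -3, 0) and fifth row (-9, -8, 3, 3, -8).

-5184

The matrix is lower triangular, so the determinant is the product of the diagonal entries:
det = (9) · (-6) · (4) · (-3) · (-8) = -5184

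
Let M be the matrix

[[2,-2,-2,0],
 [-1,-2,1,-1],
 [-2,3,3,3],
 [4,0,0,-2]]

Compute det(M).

Expand along row 4 (it has 2 zeros):
  − (4) · M_41   where M_41 = det([-2 -2 0; -2 1 -1; 3 3 3]) = -18
  + (-2) · M_44   where M_44 = det([2 -2 -2; -1 -2 1; -2 3 3]) = -6
det = (-1)·(4)·(-18) + (+1)·(-2)·(-6) = 84

84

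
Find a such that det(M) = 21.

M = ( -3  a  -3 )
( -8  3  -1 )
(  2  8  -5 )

Expanding along the row containing a, det(M) is linear in a: det(M) = (-42)·a + (231).
Set (-42)·a + (231) = 21  ⇒  (-42)·a = -210  ⇒  a = 5.

a = 5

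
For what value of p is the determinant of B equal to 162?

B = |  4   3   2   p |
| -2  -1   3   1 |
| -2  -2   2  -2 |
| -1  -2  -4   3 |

9

Expanding along the row containing p, det(B) is linear in p: det(B) = (8)·p + (90).
Set (8)·p + (90) = 162  ⇒  (8)·p = 72  ⇒  p = 9.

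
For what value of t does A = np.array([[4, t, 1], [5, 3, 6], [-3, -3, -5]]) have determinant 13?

Expanding along the row containing t, det(A) is linear in t: det(A) = (7)·t + (6).
Set (7)·t + (6) = 13  ⇒  (7)·t = 7  ⇒  t = 1.

t = 1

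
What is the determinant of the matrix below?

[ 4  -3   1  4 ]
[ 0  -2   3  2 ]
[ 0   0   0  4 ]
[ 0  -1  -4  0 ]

Expand along row 3 (it has 3 zeros):
  − (4) · M_34   where M_34 = det([4 -3 1; 0 -2 3; 0 -1 -4]) = 44
det = (-1)·(4)·(44) = -176

The determinant is -176.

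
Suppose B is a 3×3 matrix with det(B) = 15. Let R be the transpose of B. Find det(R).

15

det(Bᵀ) = det(B).
det(R) = (1)·(15) = 15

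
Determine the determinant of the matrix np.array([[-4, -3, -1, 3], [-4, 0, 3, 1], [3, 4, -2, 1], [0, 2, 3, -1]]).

38

Expand along row 2 (it has 1 zero):
  − (-4) · M_21   where M_21 = det([-3 -1 3; 4 -2 1; 2 3 -1]) = 45
  − (3) · M_23   where M_23 = det([-4 -3 3; 3 4 1; 0 2 -1]) = 33
  + (1) · M_24   where M_24 = det([-4 -3 -1; 3 4 -2; 0 2 3]) = -43
det = (-1)·(-4)·(45) + (-1)·(3)·(33) + (+1)·(1)·(-43) = 38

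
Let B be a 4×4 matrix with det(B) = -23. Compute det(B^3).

-12167

det(B^3) = (det B)^3 = (-23)^3 = -12167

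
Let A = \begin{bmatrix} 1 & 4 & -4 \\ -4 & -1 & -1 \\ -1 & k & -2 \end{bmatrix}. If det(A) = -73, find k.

-3

Expanding along the column containing k, det(A) is linear in k: det(A) = (17)·k + (-22).
Set (17)·k + (-22) = -73  ⇒  (17)·k = -51  ⇒  k = -3.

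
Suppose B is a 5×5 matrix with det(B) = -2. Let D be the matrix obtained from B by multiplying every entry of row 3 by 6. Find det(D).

-12

Scaling one row by 6 multiplies the determinant by 6.
det(D) = (6)·(-2) = -12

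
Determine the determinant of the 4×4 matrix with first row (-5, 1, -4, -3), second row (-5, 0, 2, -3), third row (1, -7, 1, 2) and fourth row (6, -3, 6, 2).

Expand along row 2 (it has 1 zero):
  − (-5) · M_21   where M_21 = det([1 -4 -3; -7 1 2; -3 6 2]) = 75
  − (2) · M_23   where M_23 = det([-5 1 -3; 1 -7 2; 6 -3 2]) = -67
  + (-3) · M_24   where M_24 = det([-5 1 -4; 1 -7 1; 6 -3 6]) = 39
det = (-1)·(-5)·(75) + (-1)·(2)·(-67) + (+1)·(-3)·(39) = 392

The determinant is 392.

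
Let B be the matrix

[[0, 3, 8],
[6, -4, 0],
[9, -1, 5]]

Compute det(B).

Expand along column 1:
  − 6 · |3 8; -1 5| = −6·(15 − (-8)) = -138
  + 9 · |3 8; -4 0| = 9·(0 − (-32)) = 288
Sum: (-138) + (288) = 150

|B| = 150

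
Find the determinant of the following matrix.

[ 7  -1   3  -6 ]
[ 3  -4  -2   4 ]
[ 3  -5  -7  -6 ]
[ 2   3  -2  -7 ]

The determinant is 1818.

Expand along row 1:
  + (7) · M_11   where M_11 = det([-4 -2 4; -5 -7 -6; 3 -2 -7]) = 82
  − (-1) · M_12   where M_12 = det([3 -2 4; 3 -7 -6; 2 -2 -7]) = 125
  + (3) · M_13   where M_13 = det([3 -4 4; 3 -5 -6; 2 3 -7]) = 199
  − (-6) · M_14   where M_14 = det([3 -4 -2; 3 -5 -7; 2 3 -2]) = 87
det = (+1)·(7)·(82) + (-1)·(-1)·(125) + (+1)·(3)·(199) + (-1)·(-6)·(87) = 1818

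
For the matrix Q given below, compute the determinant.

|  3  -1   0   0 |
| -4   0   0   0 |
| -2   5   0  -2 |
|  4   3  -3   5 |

det(Q) = 24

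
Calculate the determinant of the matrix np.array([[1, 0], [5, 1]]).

The determinant is 1.

det = 1·1 − 0·5 = 1 − 0 = 1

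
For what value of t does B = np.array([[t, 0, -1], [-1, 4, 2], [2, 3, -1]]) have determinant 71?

Expanding along the row containing t, det(B) is linear in t: det(B) = (-10)·t + (11).
Set (-10)·t + (11) = 71  ⇒  (-10)·t = 60  ⇒  t = -6.

-6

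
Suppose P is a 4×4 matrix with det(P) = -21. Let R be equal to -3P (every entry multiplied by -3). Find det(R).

For a 4×4 matrix, det(-3P) = (-3)^4·det(P) = 81·det(P).
det(R) = (81)·(-21) = -1701

The determinant is -1701.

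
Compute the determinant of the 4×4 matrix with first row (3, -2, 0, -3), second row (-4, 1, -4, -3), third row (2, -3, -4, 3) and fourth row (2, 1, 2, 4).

The determinant is -216.

Expand along row 1 (it has 1 zero):
  + (3) · M_11   where M_11 = det([1 -4 -3; -3 -4 3; 1 2 4]) = -76
  − (-2) · M_12   where M_12 = det([-4 -4 -3; 2 -4 3; 2 2 4]) = 60
  − (-3) · M_14   where M_14 = det([-4 1 -4; 2 -3 -4; 2 1 2]) = -36
det = (+1)·(3)·(-76) + (-1)·(-2)·(60) + (-1)·(-3)·(-36) = -216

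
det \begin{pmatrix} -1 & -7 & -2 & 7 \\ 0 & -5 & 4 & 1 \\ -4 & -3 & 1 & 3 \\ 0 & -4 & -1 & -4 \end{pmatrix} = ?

Expand along column 1 (it has 2 zeros):
  + (-1) · M_11   where M_11 = det([-5 4 1; -3 1 3; -4 -1 -4]) = -84
  + (-4) · M_31   where M_31 = det([-7 -2 7; -5 4 1; -4 -1 -4]) = 300
det = (+1)·(-1)·(-84) + (+1)·(-4)·(300) = -1116

-1116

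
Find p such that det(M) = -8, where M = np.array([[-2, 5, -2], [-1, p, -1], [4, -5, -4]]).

p = 2

Expanding along the row containing p, det(M) is linear in p: det(M) = (16)·p + (-40).
Set (16)·p + (-40) = -8  ⇒  (16)·p = 32  ⇒  p = 2.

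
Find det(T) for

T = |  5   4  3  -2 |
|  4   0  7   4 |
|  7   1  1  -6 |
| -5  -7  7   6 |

Expand along row 2 (it has 1 zero):
  − (4) · M_21   where M_21 = det([4 3 -2; 1 1 -6; -7 7 6]) = 272
  − (7) · M_23   where M_23 = det([5 4 -2; 7 1 -6; -5 -7 6]) = -140
  + (4) · M_24   where M_24 = det([5 4 3; 7 1 1; -5 -7 7]) = -278
det = (-1)·(4)·(272) + (-1)·(7)·(-140) + (+1)·(4)·(-278) = -1220

-1220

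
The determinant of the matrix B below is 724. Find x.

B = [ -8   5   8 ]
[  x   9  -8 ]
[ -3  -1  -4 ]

x = 3

Expanding along the column containing x, det(B) is linear in x: det(B) = (12)·x + (688).
Set (12)·x + (688) = 724  ⇒  (12)·x = 36  ⇒  x = 3.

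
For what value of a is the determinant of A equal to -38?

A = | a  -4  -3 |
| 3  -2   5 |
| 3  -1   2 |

a = 7

Expanding along the row containing a, det(A) is linear in a: det(A) = (1)·a + (-45).
Set (1)·a + (-45) = -38  ⇒  (1)·a = 7  ⇒  a = 7.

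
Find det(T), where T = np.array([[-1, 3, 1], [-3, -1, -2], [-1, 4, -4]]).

-55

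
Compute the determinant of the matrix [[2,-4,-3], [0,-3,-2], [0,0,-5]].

30

The matrix is upper triangular, so the determinant is the product of the diagonal entries:
det = (2) · (-3) · (-5) = 30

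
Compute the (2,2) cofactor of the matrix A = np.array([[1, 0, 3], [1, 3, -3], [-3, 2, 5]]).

14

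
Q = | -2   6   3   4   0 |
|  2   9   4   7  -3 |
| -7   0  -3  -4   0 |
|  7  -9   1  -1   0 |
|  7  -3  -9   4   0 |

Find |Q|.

Expand along column 5 (it has 4 zeros):
  − (-3) · M_25   where M_25 = det([-2 6 3 4; -7 0 -3 -4; 7 -9 1 -1; 7 -3 -9 4]) = 1557
det = (-1)·(-3)·(1557) = 4671

4671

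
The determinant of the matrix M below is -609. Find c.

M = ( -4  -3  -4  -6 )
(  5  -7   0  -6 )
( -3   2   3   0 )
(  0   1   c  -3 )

4

Expanding along the row containing c, det(M) is linear in c: det(M) = (36)·c + (-753).
Set (36)·c + (-753) = -609  ⇒  (36)·c = 144  ⇒  c = 4.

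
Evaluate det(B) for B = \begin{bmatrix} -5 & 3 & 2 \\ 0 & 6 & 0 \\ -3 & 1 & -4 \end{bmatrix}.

|B| = 156

Expand along row 2:
  + 6 · |-5 2; -3 -4| = 6·(20 − (-6)) = 156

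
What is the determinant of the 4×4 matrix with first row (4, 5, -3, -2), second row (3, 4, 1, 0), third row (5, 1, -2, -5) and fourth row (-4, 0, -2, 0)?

-210

Expand along row 4 (it has 2 zeros):
  − (-4) · M_41   where M_41 = det([5 -3 -2; 4 1 0; 1 -2 -5]) = -67
  − (-2) · M_43   where M_43 = det([4 5 -2; 3 4 0; 5 1 -5]) = 29
det = (-1)·(-4)·(-67) + (-1)·(-2)·(29) = -210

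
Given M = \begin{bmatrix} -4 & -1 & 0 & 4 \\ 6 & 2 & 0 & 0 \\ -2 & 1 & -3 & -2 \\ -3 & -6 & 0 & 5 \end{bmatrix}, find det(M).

|M| = 390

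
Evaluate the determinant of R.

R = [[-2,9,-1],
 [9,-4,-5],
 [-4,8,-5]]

Expand along row 1:
  + (-2) · |-4 -5; 8 -5| = (-2)·(20 − (-40)) = -120
  − 9 · |9 -5; -4 -5| = −9·(-45 − 20) = 585
  + (-1) · |9 -4; -4 8| = (-1)·(72 − 16) = -56
Sum: (-120) + (585) + (-56) = 409

det(R) = 409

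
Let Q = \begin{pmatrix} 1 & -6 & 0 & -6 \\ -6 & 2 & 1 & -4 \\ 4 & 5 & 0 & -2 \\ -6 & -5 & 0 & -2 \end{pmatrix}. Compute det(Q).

The determinant is 200.

Expand along column 3 (it has 3 zeros):
  − (1) · M_23   where M_23 = det([1 -6 -6; 4 5 -2; -6 -5 -2]) = -200
det = (-1)·(1)·(-200) = 200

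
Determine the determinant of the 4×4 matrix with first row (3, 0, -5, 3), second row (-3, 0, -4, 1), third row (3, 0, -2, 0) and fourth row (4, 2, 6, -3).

90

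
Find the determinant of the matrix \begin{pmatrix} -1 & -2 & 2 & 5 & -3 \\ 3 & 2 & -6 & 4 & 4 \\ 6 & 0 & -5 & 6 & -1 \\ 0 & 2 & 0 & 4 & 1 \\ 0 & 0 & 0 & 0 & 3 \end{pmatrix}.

1134

Expand along row 5 (it has 4 zeros):
  + (3) · M_55   where M_55 = det([-1 -2 2 5; 3 2 -6 4; 6 0 -5 6; 0 2 0 4]) = 378
det = (+1)·(3)·(378) = 1134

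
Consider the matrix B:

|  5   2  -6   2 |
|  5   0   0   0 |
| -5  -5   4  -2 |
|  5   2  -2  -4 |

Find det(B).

-540

Expand along row 2 (it has 3 zeros):
  − (5) · M_21   where M_21 = det([2 -6 2; -5 4 -2; 2 -2 -4]) = 108
det = (-1)·(5)·(108) = -540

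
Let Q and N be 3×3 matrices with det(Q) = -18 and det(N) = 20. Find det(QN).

-360

det(QN) = det(Q)·det(N) = (-18)·(20) = -360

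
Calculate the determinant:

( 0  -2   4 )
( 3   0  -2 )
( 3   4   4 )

84

Expand along column 1:
  − 3 · |-2 4; 4 4| = −3·(-8 − 16) = 72
  + 3 · |-2 4; 0 -2| = 3·(4 − 0) = 12
Sum: (72) + (12) = 84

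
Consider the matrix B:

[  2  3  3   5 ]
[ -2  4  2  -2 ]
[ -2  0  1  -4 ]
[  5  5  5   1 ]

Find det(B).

Expand along row 3 (it has 1 zero):
  + (-2) · M_31   where M_31 = det([3 3 5; 4 2 -2; 5 5 1]) = 44
  + (1) · M_33   where M_33 = det([2 3 5; -2 4 -2; 5 5 1]) = -146
  − (-4) · M_34   where M_34 = det([2 3 3; -2 4 2; 5 5 5]) = -10
det = (+1)·(-2)·(44) + (+1)·(1)·(-146) + (-1)·(-4)·(-10) = -274

The determinant is -274.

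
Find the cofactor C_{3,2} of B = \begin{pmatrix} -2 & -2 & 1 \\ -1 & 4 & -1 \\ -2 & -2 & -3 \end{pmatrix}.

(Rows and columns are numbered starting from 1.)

-3

Delete row 3 and column 2; the remaining 2×2 submatrix is [-2 1; -1 -1].
Its determinant is (-2)·(-1) − 1·(-1) = 3.
The cofactor carries sign (−1)^(3+2) = −1, so C_{3,2} = −(3) = -3.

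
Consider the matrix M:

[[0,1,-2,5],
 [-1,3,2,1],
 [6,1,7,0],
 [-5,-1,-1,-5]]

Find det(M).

163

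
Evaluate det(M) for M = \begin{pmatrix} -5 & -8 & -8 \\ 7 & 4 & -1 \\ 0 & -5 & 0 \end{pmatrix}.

Expand along row 3:
  − (-5) · |-5 -8; 7 -1| = −(-5)·(5 − (-56)) = 305

|M| = 305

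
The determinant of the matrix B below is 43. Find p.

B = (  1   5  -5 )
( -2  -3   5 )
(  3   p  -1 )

Expanding along the column containing p, det(B) is linear in p: det(B) = (5)·p + (23).
Set (5)·p + (23) = 43  ⇒  (5)·p = 20  ⇒  p = 4.

p = 4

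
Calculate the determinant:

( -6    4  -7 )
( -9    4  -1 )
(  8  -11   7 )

The determinant is -351.

Expand along row 1:
  + (-6) · |4 -1; -11 7| = (-6)·(28 − 11) = -102
  − 4 · |-9 -1; 8 7| = −4·(-63 − (-8)) = 220
  + (-7) · |-9 4; 8 -11| = (-7)·(99 − 32) = -469
Sum: (-102) + (220) + (-469) = -351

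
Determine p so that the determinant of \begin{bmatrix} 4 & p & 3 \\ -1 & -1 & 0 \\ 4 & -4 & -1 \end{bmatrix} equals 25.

p = 3

Expanding along the column containing p, det(M) is linear in p: det(M) = (-1)·p + (28).
Set (-1)·p + (28) = 25  ⇒  (-1)·p = -3  ⇒  p = 3.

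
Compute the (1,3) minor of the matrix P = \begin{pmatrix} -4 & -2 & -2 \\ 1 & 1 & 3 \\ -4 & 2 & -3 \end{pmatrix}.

6

Delete row 1 and column 3; the remaining 2×2 submatrix is [1 1; -4 2].
Its determinant is 1·2 − 1·(-4) = 6.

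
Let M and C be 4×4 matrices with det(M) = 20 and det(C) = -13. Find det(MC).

det(MC) = det(M)·det(C) = (20)·(-13) = -260

|MC| = -260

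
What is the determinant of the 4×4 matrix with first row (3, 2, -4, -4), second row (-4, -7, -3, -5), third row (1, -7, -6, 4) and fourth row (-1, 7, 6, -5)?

131

Expand along row 1:
  + (3) · M_11   where M_11 = det([-7 -3 -5; -7 -6 4; 7 6 -5]) = -21
  − (2) · M_12   where M_12 = det([-4 -3 -5; 1 -6 4; -1 6 -5]) = -27
  + (-4) · M_13   where M_13 = det([-4 -7 -5; 1 -7 4; -1 7 -5]) = -35
  − (-4) · M_14   where M_14 = det([-4 -7 -3; 1 -7 -6; -1 7 6]) = 0
det = (+1)·(3)·(-21) + (-1)·(2)·(-27) + (+1)·(-4)·(-35) + (-1)·(-4)·(0) = 131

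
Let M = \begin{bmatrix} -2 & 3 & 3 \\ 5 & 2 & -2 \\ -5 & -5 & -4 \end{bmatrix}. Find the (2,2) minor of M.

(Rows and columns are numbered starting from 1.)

Delete row 2 and column 2; the remaining 2×2 submatrix is [-2 3; -5 -4].
Its determinant is (-2)·(-4) − 3·(-5) = 23.

The minor is 23.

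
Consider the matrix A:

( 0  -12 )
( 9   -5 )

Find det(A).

108

det(A) = 0·(-5) − (-12)·9 = 0 − (-108) = 108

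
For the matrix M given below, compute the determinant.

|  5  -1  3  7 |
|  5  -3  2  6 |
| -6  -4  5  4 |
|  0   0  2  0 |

Expand along row 4 (it has 3 zeros):
  − (2) · M_43   where M_43 = det([5 -1 7; 5 -3 6; -6 -4 4]) = -150
det = (-1)·(2)·(-150) = 300

300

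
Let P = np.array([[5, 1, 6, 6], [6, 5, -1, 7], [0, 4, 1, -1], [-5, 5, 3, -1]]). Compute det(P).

The determinant is 1302.

Expand along row 3 (it has 1 zero):
  − (4) · M_32   where M_32 = det([5 6 6; 6 -1 7; -5 3 -1]) = -196
  + (1) · M_33   where M_33 = det([5 1 6; 6 5 7; -5 5 -1]) = 101
  − (-1) · M_34   where M_34 = det([5 1 6; 6 5 -1; -5 5 3]) = 417
det = (-1)·(4)·(-196) + (+1)·(1)·(101) + (-1)·(-1)·(417) = 1302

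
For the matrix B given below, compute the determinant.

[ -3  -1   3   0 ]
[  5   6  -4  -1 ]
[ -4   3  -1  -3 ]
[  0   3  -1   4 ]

Expand along row 1 (it has 1 zero):
  + (-3) · M_11   where M_11 = det([6 -4 -1; 3 -1 -3; 3 -1 4]) = 42
  − (-1) · M_12   where M_12 = det([5 -4 -1; -4 -1 -3; 0 -1 4]) = -103
  + (3) · M_13   where M_13 = det([5 6 -1; -4 3 -3; 0 3 4]) = 213
det = (+1)·(-3)·(42) + (-1)·(-1)·(-103) + (+1)·(3)·(213) = 410

The determinant is 410.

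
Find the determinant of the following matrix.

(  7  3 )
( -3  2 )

The determinant is 23.

det = 7·2 − 3·(-3) = 14 − (-9) = 23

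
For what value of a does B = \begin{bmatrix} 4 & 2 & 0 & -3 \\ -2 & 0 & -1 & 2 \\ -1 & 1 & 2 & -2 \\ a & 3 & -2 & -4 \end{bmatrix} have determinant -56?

Expanding along the column containing a, det(B) is linear in a: det(B) = (7)·a + (-63).
Set (7)·a + (-63) = -56  ⇒  (7)·a = 7  ⇒  a = 1.

1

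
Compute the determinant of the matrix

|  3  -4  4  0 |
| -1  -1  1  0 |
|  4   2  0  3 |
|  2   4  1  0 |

Expand along column 4 (it has 3 zeros):
  − (3) · M_34   where M_34 = det([3 -4 4; -1 -1 1; 2 4 1]) = -35
det = (-1)·(3)·(-35) = 105

105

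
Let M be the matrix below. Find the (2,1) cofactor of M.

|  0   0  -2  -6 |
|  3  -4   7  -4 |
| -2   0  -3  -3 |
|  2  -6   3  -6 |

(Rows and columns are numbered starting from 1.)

The cofactor is -72.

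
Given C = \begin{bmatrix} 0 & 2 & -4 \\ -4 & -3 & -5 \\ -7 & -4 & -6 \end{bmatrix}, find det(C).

42

Expand along row 1:
  − 2 · |-4 -5; -7 -6| = −2·(24 − 35) = 22
  + (-4) · |-4 -3; -7 -4| = (-4)·(16 − 21) = 20
Sum: (22) + (20) = 42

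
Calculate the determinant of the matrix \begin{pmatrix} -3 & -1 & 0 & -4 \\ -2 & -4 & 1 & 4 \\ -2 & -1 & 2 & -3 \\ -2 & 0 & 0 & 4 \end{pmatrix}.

Expand along row 4 (it has 2 zeros):
  − (-2) · M_41   where M_41 = det([-1 0 -4; -4 1 4; -1 2 -3]) = 39
  + (4) · M_44   where M_44 = det([-3 -1 0; -2 -4 1; -2 -1 2]) = 19
det = (-1)·(-2)·(39) + (+1)·(4)·(19) = 154

The determinant is 154.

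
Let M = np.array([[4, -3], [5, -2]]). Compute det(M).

The determinant is 7.

det(M) = 4·(-2) − (-3)·5 = -8 − (-15) = 7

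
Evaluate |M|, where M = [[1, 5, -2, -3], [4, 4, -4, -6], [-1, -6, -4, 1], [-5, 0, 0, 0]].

Expand along row 4 (it has 3 zeros):
  − (-5) · M_41   where M_41 = det([5 -2 -3; 4 -4 -6; -6 -4 1]) = -84
det = (-1)·(-5)·(-84) = -420

-420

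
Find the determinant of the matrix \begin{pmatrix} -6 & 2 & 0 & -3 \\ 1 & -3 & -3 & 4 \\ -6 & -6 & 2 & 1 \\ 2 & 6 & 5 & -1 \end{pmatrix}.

The determinant is 928.

Expand along row 1 (it has 1 zero):
  + (-6) · M_11   where M_11 = det([-3 -3 4; -6 2 1; 6 5 -1]) = -147
  − (2) · M_12   where M_12 = det([1 -3 4; -6 2 1; 2 5 -1]) = -131
  − (-3) · M_14   where M_14 = det([1 -3 -3; -6 -6 2; 2 6 5]) = -72
det = (+1)·(-6)·(-147) + (-1)·(2)·(-131) + (-1)·(-3)·(-72) = 928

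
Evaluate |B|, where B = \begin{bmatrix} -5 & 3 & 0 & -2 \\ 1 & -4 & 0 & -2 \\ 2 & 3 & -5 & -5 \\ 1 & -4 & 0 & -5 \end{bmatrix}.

Expand along column 3 (it has 3 zeros):
  + (-5) · M_33   where M_33 = det([-5 3 -2; 1 -4 -2; 1 -4 -5]) = -51
det = (+1)·(-5)·(-51) = 255

|B| = 255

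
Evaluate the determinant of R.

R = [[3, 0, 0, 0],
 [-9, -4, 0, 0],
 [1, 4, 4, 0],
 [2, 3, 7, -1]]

R is lower triangular, so det(R) is the product of the diagonal entries:
det = (3) · (-4) · (4) · (-1) = 48

|R| = 48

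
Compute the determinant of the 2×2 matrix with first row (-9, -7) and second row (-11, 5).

The determinant is -122.

det = (-9)·5 − (-7)·(-11) = -45 − 77 = -122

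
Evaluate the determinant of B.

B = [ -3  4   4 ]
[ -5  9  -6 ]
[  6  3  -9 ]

det(B) = -411

Expand along column 1:
  + (-3) · |9 -6; 3 -9| = (-3)·(-81 − (-18)) = 189
  − (-5) · |4 4; 3 -9| = −(-5)·(-36 − 12) = -240
  + 6 · |4 4; 9 -6| = 6·(-24 − 36) = -360
Sum: (189) + (-240) + (-360) = -411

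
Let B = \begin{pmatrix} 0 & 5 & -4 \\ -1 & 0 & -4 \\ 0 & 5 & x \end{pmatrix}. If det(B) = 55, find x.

Expanding along the column containing x, det(B) is linear in x: det(B) = (5)·x + (20).
Set (5)·x + (20) = 55  ⇒  (5)·x = 35  ⇒  x = 7.

x = 7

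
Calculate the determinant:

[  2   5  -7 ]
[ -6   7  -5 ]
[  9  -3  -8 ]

Expand along column 1:
  + 2 · |7 -5; -3 -8| = 2·(-56 − 15) = -142
  − (-6) · |5 -7; -3 -8| = −(-6)·(-40 − 21) = -366
  + 9 · |5 -7; 7 -5| = 9·(-25 − (-49)) = 216
Sum: (-142) + (-366) + (216) = -292

-292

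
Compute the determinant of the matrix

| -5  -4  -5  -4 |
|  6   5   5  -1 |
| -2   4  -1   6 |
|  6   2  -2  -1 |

-1217

Expand along row 1:
  + (-5) · M_11   where M_11 = det([5 5 -1; 4 -1 6; 2 -2 -1]) = 151
  − (-4) · M_12   where M_12 = det([6 5 -1; -2 -1 6; 6 -2 -1]) = 238
  + (-5) · M_13   where M_13 = det([6 5 -1; -2 4 6; 6 2 -1]) = 102
  − (-4) · M_14   where M_14 = det([6 5 5; -2 4 -1; 6 2 -2]) = -226
det = (+1)·(-5)·(151) + (-1)·(-4)·(238) + (+1)·(-5)·(102) + (-1)·(-4)·(-226) = -1217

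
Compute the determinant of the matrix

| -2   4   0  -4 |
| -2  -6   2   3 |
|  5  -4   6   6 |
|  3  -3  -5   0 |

The determinant is -544.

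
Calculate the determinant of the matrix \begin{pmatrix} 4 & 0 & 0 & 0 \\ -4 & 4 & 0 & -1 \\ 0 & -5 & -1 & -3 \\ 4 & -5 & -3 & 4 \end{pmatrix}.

Expand along row 1 (it has 3 zeros):
  + (4) · M_11   where M_11 = det([4 0 -1; -5 -1 -3; -5 -3 4]) = -62
det = (+1)·(4)·(-62) = -248

The determinant is -248.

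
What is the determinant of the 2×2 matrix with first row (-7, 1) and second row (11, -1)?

det = (-7)·(-1) − 1·11 = 7 − 11 = -4

-4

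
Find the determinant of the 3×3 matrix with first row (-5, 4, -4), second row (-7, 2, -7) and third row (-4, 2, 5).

156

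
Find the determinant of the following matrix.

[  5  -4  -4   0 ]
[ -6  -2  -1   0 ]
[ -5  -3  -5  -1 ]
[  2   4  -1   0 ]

The determinant is 142.

Expand along column 4 (it has 3 zeros):
  − (-1) · M_34   where M_34 = det([5 -4 -4; -6 -2 -1; 2 4 -1]) = 142
det = (-1)·(-1)·(142) = 142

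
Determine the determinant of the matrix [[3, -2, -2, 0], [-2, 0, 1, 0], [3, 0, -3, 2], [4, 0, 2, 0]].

Expand along column 2 (it has 3 zeros):
  − (-2) · M_12   where M_12 = det([-2 1 0; 3 -3 2; 4 2 0]) = 16
det = (-1)·(-2)·(16) = 32

The determinant is 32.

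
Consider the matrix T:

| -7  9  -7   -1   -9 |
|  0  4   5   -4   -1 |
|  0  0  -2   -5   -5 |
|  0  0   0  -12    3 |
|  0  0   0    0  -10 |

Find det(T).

T is upper triangular, so det(T) is the product of the diagonal entries:
det = (-7) · (4) · (-2) · (-12) · (-10) = 6720

The determinant is 6720.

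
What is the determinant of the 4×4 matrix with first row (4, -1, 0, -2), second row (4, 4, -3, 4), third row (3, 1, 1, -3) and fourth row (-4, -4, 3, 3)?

287

Expand along row 1 (it has 1 zero):
  + (4) · M_11   where M_11 = det([4 -3 4; 1 1 -3; -4 3 3]) = 49
  − (-1) · M_12   where M_12 = det([4 -3 4; 3 1 -3; -4 3 3]) = 91
  − (-2) · M_14   where M_14 = det([4 4 -3; 3 1 1; -4 -4 3]) = 0
det = (+1)·(4)·(49) + (-1)·(-1)·(91) + (-1)·(-2)·(0) = 287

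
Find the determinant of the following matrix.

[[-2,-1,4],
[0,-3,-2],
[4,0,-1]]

Expand along row 2:
  + (-3) · |-2 4; 4 -1| = (-3)·(2 − 16) = 42
  − (-2) · |-2 -1; 4 0| = −(-2)·(0 − (-4)) = 8
Sum: (42) + (8) = 50

The determinant is 50.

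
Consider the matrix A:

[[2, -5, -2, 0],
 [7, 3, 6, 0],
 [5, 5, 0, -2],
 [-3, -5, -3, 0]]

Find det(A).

Expand along column 4 (it has 3 zeros):
  − (-2) · M_34   where M_34 = det([2 -5 -2; 7 3 6; -3 -5 -3]) = 79
det = (-1)·(-2)·(79) = 158

158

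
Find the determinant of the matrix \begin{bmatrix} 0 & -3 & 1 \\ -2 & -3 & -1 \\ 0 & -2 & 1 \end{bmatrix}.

Expand along column 1:
  − (-2) · |-3 1; -2 1| = −(-2)·(-3 − (-2)) = -2

The determinant is -2.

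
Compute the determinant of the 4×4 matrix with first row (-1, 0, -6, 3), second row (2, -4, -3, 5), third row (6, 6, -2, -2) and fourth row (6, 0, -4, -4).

1812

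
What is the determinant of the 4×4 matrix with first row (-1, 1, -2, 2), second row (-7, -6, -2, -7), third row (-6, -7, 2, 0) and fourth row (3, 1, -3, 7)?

791

Expand along row 3 (it has 1 zero):
  + (-6) · M_31   where M_31 = det([1 -2 2; -6 -2 -7; 1 -3 7]) = -65
  − (-7) · M_32   where M_32 = det([-1 -2 2; -7 -2 -7; 3 -3 7]) = 33
  + (2) · M_33   where M_33 = det([-1 1 2; -7 -6 -7; 3 1 7]) = 85
det = (+1)·(-6)·(-65) + (-1)·(-7)·(33) + (+1)·(2)·(85) = 791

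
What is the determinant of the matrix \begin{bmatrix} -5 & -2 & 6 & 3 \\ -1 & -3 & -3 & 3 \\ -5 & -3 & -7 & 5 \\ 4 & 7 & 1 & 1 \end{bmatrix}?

Expand along row 1:
  + (-5) · M_11   where M_11 = det([-3 -3 3; -3 -7 5; 7 1 1]) = 60
  − (-2) · M_12   where M_12 = det([-1 -3 3; -5 -7 5; 4 1 1]) = 6
  + (6) · M_13   where M_13 = det([-1 -3 3; -5 -3 5; 4 7 1]) = -106
  − (3) · M_14   where M_14 = det([-1 -3 -3; -5 -3 -7; 4 7 1]) = 92
det = (+1)·(-5)·(60) + (-1)·(-2)·(6) + (+1)·(6)·(-106) + (-1)·(3)·(92) = -1200

-1200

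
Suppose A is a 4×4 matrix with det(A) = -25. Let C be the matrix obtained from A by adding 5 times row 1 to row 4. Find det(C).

Adding a multiple of one row to another leaves the determinant unchanged.
det(C) = (1)·(-25) = -25

The determinant is -25.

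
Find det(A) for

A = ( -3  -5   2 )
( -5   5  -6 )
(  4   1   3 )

Expand along column 1:
  + (-3) · |5 -6; 1 3| = (-3)·(15 − (-6)) = -63
  − (-5) · |-5 2; 1 3| = −(-5)·(-15 − 2) = -85
  + 4 · |-5 2; 5 -6| = 4·(30 − 10) = 80
Sum: (-63) + (-85) + (80) = -68

|A| = -68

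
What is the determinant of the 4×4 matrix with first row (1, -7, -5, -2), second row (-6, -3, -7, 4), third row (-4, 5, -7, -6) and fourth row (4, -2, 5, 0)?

The determinant is -386.

Expand along row 4 (it has 1 zero):
  − (4) · M_41   where M_41 = det([-7 -5 -2; -3 -7 4; 5 -7 -6]) = -612
  + (-2) · M_42   where M_42 = det([1 -5 -2; -6 -7 4; -4 -7 -6]) = 302
  − (5) · M_43   where M_43 = det([1 -7 -2; -6 -3 4; -4 5 -6]) = 446
det = (-1)·(4)·(-612) + (+1)·(-2)·(302) + (-1)·(5)·(446) = -386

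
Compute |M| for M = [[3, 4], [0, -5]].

-15

det(M) = 3·(-5) − 4·0 = -15 − 0 = -15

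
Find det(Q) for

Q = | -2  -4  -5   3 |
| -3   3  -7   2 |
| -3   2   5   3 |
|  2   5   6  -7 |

Expand along row 1:
  + (-2) · M_11   where M_11 = det([3 -7 2; 2 5 3; 5 6 -7]) = -388
  − (-4) · M_12   where M_12 = det([-3 -7 2; -3 5 3; 2 6 -7]) = 208
  + (-5) · M_13   where M_13 = det([-3 3 2; -3 2 3; 2 5 -7]) = 4
  − (3) · M_14   where M_14 = det([-3 3 -7; -3 2 5; 2 5 6]) = 256
det = (+1)·(-2)·(-388) + (-1)·(-4)·(208) + (+1)·(-5)·(4) + (-1)·(3)·(256) = 820

|Q| = 820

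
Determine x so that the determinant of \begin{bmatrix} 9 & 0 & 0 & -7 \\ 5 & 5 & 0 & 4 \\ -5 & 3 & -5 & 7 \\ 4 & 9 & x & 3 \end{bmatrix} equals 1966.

2

Expanding along the column containing x, det(B) is linear in x: det(B) = (73)·x + (1820).
Set (73)·x + (1820) = 1966  ⇒  (73)·x = 146  ⇒  x = 2.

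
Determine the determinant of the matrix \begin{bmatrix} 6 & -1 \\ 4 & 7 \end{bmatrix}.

The determinant is 46.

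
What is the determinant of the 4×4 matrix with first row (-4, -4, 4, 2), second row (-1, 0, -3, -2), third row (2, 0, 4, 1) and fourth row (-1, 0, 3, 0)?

Expand along column 2 (it has 3 zeros):
  − (-4) · M_12   where M_12 = det([-1 -3 -2; 2 4 1; -1 3 0]) = -14
det = (-1)·(-4)·(-14) = -56

-56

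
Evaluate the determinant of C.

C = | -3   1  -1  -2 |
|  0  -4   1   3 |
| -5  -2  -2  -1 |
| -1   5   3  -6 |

Expand along row 2 (it has 1 zero):
  + (-4) · M_22   where M_22 = det([-3 -1 -2; -5 -2 -1; -1 3 -6]) = 18
  − (1) · M_23   where M_23 = det([-3 1 -2; -5 -2 -1; -1 5 -6]) = -26
  + (3) · M_24   where M_24 = det([-3 1 -1; -5 -2 -2; -1 5 3]) = 32
det = (+1)·(-4)·(18) + (-1)·(1)·(-26) + (+1)·(3)·(32) = 50

50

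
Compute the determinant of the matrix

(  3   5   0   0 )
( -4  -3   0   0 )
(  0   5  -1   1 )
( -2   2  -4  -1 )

The matrix is block lower-triangular with a 2×2 block and a 2×2 block on the diagonal, so its determinant equals the product of the determinants of the diagonal blocks.
det of the 2×2 block = 11
det of the 2×2 block = 5
det = (11)·(5) = 55

The determinant is 55.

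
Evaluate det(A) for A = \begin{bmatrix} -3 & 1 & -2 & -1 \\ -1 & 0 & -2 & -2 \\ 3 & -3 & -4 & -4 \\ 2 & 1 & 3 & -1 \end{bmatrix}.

The determinant is 5.

Expand along row 2 (it has 1 zero):
  − (-1) · M_21   where M_21 = det([1 -2 -1; -3 -4 -4; 1 3 -1]) = 35
  − (-2) · M_23   where M_23 = det([-3 1 -1; 3 -3 -4; 2 1 -1]) = -35
  + (-2) · M_24   where M_24 = det([-3 1 -2; 3 -3 -4; 2 1 3]) = -20
det = (-1)·(-1)·(35) + (-1)·(-2)·(-35) + (+1)·(-2)·(-20) = 5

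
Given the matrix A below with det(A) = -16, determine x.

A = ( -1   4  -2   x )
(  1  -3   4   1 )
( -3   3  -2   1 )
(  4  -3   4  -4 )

x = -5

Expanding along the row containing x, det(A) is linear in x: det(A) = (18)·x + (74).
Set (18)·x + (74) = -16  ⇒  (18)·x = -90  ⇒  x = -5.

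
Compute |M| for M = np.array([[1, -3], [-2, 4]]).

det(M) = 1·4 − (-3)·(-2) = 4 − 6 = -2

The determinant is -2.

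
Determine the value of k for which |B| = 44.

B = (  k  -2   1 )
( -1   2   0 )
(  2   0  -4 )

-5

Expanding along the row containing k, det(B) is linear in k: det(B) = (-8)·k + (4).
Set (-8)·k + (4) = 44  ⇒  (-8)·k = 40  ⇒  k = -5.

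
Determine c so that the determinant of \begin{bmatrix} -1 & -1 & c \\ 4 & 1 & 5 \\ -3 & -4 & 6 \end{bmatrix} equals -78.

Expanding along the column containing c, det(M) is linear in c: det(M) = (-13)·c + (13).
Set (-13)·c + (13) = -78  ⇒  (-13)·c = -91  ⇒  c = 7.

c = 7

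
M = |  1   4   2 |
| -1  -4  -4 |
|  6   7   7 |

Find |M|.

Expand along row 1:
  + 1 · |-4 -4; 7 7| = 1·(-28 − (-28)) = 0
  − 4 · |-1 -4; 6 7| = −4·(-7 − (-24)) = -68
  + 2 · |-1 -4; 6 7| = 2·(-7 − (-24)) = 34
Sum: (0) + (-68) + (34) = -34

The determinant is -34.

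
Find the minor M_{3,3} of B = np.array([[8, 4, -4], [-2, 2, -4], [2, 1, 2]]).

24

Delete row 3 and column 3; the remaining 2×2 submatrix is [8 4; -2 2].
Its determinant is 8·2 − 4·(-2) = 24.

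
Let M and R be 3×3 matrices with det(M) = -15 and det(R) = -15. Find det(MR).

225

det(MR) = det(M)·det(R) = (-15)·(-15) = 225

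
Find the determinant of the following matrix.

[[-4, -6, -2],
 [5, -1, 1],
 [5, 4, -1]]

Expand along row 1:
  + (-4) · |-1 1; 4 -1| = (-4)·(1 − 4) = 12
  − (-6) · |5 1; 5 -1| = −(-6)·(-5 − 5) = -60
  + (-2) · |5 -1; 5 4| = (-2)·(20 − (-5)) = -50
Sum: (12) + (-60) + (-50) = -98

The determinant is -98.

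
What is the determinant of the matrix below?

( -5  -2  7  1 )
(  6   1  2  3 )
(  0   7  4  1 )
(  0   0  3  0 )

Expand along row 4 (it has 3 zeros):
  − (3) · M_43   where M_43 = det([-5 -2 1; 6 1 3; 0 7 1]) = 154
det = (-1)·(3)·(154) = -462

-462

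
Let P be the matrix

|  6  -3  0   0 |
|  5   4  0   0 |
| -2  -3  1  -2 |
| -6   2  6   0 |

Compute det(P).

det(P) = 468

P is block lower-triangular with a 2×2 block and a 2×2 block on the diagonal, so its determinant equals the product of the determinants of the diagonal blocks.
det of the 2×2 block = 39
det of the 2×2 block = 12
det = (39)·(12) = 468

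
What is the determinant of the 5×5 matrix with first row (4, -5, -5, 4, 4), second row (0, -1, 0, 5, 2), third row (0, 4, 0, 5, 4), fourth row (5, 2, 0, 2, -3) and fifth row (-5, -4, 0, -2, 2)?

The determinant is -125.

Expand along column 3 (it has 4 zeros):
  + (-5) · M_13   where M_13 = det([0 -1 5 2; 0 4 5 4; 5 2 2 -3; -5 -4 -2 2]) = 25
det = (+1)·(-5)·(25) = -125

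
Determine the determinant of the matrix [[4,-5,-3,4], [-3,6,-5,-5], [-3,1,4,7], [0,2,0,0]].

Expand along row 4 (it has 3 zeros):
  + (2) · M_42   where M_42 = det([4 -3 4; -3 -5 -5; -3 4 7]) = -276
det = (+1)·(2)·(-276) = -552

The determinant is -552.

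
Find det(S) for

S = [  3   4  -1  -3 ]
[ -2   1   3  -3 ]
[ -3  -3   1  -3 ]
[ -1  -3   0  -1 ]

Expand along row 4 (it has 1 zero):
  − (-1) · M_41   where M_41 = det([4 -1 -3; 1 3 -3; -3 1 -3]) = -66
  + (-3) · M_42   where M_42 = det([3 -1 -3; -2 3 -3; -3 1 -3]) = -42
  + (-1) · M_44   where M_44 = det([3 4 -1; -2 1 3; -3 -3 1]) = -7
det = (-1)·(-1)·(-66) + (+1)·(-3)·(-42) + (+1)·(-1)·(-7) = 67

67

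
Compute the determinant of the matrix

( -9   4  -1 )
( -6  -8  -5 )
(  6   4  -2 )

-516

Expand along column 1:
  + (-9) · |-8 -5; 4 -2| = (-9)·(16 − (-20)) = -324
  − (-6) · |4 -1; 4 -2| = −(-6)·(-8 − (-4)) = -24
  + 6 · |4 -1; -8 -5| = 6·(-20 − 8) = -168
Sum: (-324) + (-24) + (-168) = -516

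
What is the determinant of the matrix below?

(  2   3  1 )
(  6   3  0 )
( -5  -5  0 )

The determinant is -15.

Expand along column 3:
  + 1 · |6 3; -5 -5| = 1·(-30 − (-15)) = -15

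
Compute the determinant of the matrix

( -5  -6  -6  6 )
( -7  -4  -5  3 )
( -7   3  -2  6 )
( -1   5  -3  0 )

-1341

Expand along row 4 (it has 1 zero):
  − (-1) · M_41   where M_41 = det([-6 -6 6; -4 -5 3; 3 -2 6]) = 84
  + (5) · M_42   where M_42 = det([-5 -6 6; -7 -5 3; -7 -2 6]) = -132
  − (-3) · M_43   where M_43 = det([-5 -6 6; -7 -4 3; -7 3 6]) = -255
det = (-1)·(-1)·(84) + (+1)·(5)·(-132) + (-1)·(-3)·(-255) = -1341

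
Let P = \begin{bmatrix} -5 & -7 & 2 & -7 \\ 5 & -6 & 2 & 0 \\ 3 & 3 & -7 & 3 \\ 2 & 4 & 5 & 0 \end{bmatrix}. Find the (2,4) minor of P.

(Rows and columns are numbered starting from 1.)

0

Delete row 2 and column 4; the remaining 3×3 submatrix is [-5 -7 2; 3 3 -7; 2 4 5].
Its determinant is 0.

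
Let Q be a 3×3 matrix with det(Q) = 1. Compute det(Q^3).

det(Q^3) = (det Q)^3 = (1)^3 = 1

The determinant is 1.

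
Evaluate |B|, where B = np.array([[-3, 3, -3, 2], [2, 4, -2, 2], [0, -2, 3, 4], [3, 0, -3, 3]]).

Expand along row 3 (it has 1 zero):
  − (-2) · M_32   where M_32 = det([-3 -3 2; 2 -2 2; 3 -3 3]) = 0
  + (3) · M_33   where M_33 = det([-3 3 2; 2 4 2; 3 0 3]) = -60
  − (4) · M_34   where M_34 = det([-3 3 -3; 2 4 -2; 3 0 -3]) = 72
det = (-1)·(-2)·(0) + (+1)·(3)·(-60) + (-1)·(4)·(72) = -468

-468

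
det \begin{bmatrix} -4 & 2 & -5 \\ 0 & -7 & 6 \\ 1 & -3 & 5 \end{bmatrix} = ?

Expand along column 1:
  + (-4) · |-7 6; -3 5| = (-4)·(-35 − (-18)) = 68
  + 1 · |2 -5; -7 6| = 1·(12 − 35) = -23
Sum: (68) + (-23) = 45

45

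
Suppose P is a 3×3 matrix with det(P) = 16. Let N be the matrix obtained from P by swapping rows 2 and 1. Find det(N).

Swapping two rows multiplies the determinant by −1.
det(N) = (-1)·(16) = -16

The determinant is -16.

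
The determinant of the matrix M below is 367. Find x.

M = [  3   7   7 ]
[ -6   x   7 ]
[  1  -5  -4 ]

x = -9

Expanding along the row containing x, det(M) is linear in x: det(M) = (-19)·x + (196).
Set (-19)·x + (196) = 367  ⇒  (-19)·x = 171  ⇒  x = -9.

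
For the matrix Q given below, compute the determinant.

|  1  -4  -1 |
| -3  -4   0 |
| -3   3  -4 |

Expand along column 3:
  + (-1) · |-3 -4; -3 3| = (-1)·(-9 − 12) = 21
  + (-4) · |1 -4; -3 -4| = (-4)·(-4 − 12) = 64
Sum: (21) + (64) = 85

|Q| = 85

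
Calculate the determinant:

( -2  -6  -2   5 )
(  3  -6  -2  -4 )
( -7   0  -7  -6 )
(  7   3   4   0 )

Expand along row 3 (it has 1 zero):
  + (-7) · M_31   where M_31 = det([-6 -2 5; -6 -2 -4; 3 4 0]) = -162
  + (-7) · M_33   where M_33 = det([-2 -6 5; 3 -6 -4; 7 3 0]) = 399
  − (-6) · M_34   where M_34 = det([-2 -6 -2; 3 -6 -2; 7 3 4]) = 90
det = (+1)·(-7)·(-162) + (+1)·(-7)·(399) + (-1)·(-6)·(90) = -1119

-1119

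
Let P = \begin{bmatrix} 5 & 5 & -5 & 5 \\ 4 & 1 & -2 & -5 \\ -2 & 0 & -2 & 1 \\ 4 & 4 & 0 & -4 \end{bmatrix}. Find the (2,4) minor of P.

Delete row 2 and column 4; the remaining 3×3 submatrix is [5 5 -5; -2 0 -2; 4 4 0].
Its determinant is 40.

The minor is 40.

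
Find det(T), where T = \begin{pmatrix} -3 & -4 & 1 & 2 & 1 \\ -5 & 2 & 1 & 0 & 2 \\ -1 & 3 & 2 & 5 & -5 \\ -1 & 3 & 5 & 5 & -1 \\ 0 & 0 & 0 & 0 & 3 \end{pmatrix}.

1404

Expand along row 5 (it has 4 zeros):
  + (3) · M_55   where M_55 = det([-3 -4 1 2; -5 2 1 0; -1 3 2 5; -1 3 5 5]) = 468
det = (+1)·(3)·(468) = 1404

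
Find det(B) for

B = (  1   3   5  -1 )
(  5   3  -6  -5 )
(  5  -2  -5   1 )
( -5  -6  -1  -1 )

det(B) = 1056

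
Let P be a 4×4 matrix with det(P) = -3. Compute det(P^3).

-27

det(P^3) = (det P)^3 = (-3)^3 = -27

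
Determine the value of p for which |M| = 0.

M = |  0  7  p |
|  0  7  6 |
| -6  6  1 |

p = 6

Expanding along the column containing p, det(M) is linear in p: det(M) = (42)·p + (-252).
Set (42)·p + (-252) = 0  ⇒  (42)·p = 252  ⇒  p = 6.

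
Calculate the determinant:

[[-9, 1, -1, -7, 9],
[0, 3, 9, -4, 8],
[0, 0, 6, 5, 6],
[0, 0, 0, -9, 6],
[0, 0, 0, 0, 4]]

5832

The matrix is upper triangular, so the determinant is the product of the diagonal entries:
det = (-9) · (3) · (6) · (-9) · (4) = 5832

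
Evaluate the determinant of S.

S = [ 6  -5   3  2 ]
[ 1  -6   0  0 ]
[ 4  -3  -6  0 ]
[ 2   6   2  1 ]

-51

Expand along row 2 (it has 2 zeros):
  − (1) · M_21   where M_21 = det([-5 3 2; -3 -6 0; 6 2 1]) = 99
  + (-6) · M_22   where M_22 = det([6 3 2; 4 -6 0; 2 2 1]) = -8
det = (-1)·(1)·(99) + (+1)·(-6)·(-8) = -51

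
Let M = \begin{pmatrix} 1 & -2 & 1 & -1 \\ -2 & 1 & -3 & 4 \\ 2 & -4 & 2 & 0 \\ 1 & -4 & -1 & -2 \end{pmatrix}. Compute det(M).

Expand along row 3 (it has 1 zero):
  + (2) · M_31   where M_31 = det([-2 1 -1; 1 -3 4; -4 -1 -2]) = -21
  − (-4) · M_32   where M_32 = det([1 1 -1; -2 -3 4; 1 -1 -2]) = 5
  + (2) · M_33   where M_33 = det([1 -2 -1; -2 1 4; 1 -4 -2]) = 7
det = (+1)·(2)·(-21) + (-1)·(-4)·(5) + (+1)·(2)·(7) = -8

The determinant is -8.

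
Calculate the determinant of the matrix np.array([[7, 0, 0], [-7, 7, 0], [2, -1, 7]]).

343

The matrix is lower triangular, so the determinant is the product of the diagonal entries:
det = (7) · (7) · (7) = 343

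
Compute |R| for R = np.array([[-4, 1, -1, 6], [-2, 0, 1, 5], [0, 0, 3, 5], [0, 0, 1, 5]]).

det(R) = 20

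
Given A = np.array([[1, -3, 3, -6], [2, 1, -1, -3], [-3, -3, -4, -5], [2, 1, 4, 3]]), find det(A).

det(A) = -29

Expand along row 1:
  + (1) · M_11   where M_11 = det([1 -1 -3; -3 -4 -5; 1 4 3]) = 28
  − (-3) · M_12   where M_12 = det([2 -1 -3; -3 -4 -5; 2 4 3]) = 29
  + (3) · M_13   where M_13 = det([2 1 -3; -3 -3 -5; 2 1 3]) = -18
  − (-6) · M_14   where M_14 = det([2 1 -1; -3 -3 -4; 2 1 4]) = -15
det = (+1)·(1)·(28) + (-1)·(-3)·(29) + (+1)·(3)·(-18) + (-1)·(-6)·(-15) = -29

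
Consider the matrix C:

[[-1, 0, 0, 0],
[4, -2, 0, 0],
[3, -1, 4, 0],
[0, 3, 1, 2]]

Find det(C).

det(C) = 16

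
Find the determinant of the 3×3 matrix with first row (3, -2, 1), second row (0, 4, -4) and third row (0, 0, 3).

36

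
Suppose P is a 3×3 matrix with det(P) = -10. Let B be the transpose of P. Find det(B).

|B| = -10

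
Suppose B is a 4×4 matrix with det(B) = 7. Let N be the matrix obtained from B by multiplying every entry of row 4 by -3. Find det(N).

Scaling one row by -3 multiplies the determinant by -3.
det(N) = (-3)·(7) = -21

|N| = -21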